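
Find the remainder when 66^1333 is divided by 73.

Square-and-reduce mod 73: 66^1≡66, 66^2≡49, 66^4≡65, 66^8≡64, 66^16≡8, 66^32≡64, 66^64≡8, 66^128≡64, 66^256≡8, 66^512≡64, 66^1024≡8.
1333 = 1 + 4 + 16 + 32 + 256 + 1024, so 66^1333 ≡ 66·65·8·64·8·8 ≡ 7 (mod 73).

7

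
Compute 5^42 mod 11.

3

Successive squares of 5 mod 11: 5^1≡5, 5^2≡3, 5^4≡9, 5^8≡4, 5^16≡5, 5^32≡3.
42 = 2 + 8 + 32, so 5^42 ≡ 3·4·3 ≡ 3 (mod 11).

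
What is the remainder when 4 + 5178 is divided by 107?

46

5178 = 48·107 + 42, so 5178 mod 107 = 42.
(4 + 42) mod 107 = 46.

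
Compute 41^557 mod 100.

81

Successive squares of 41 mod 100: 41^1≡41, 41^2≡81, 41^4≡61, 41^8≡21, 41^16≡41, 41^32≡81, 41^64≡61, 41^128≡21, 41^256≡41, 41^512≡81.
557 = 1 + 4 + 8 + 32 + 512, so 41^557 ≡ 41·61·21·81·81 ≡ 81 (mod 100).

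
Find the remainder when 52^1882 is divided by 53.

1

By repeated squaring mod 53: 52^1≡52, 52^2≡1, 52^4≡1, 52^8≡1, 52^16≡1, 52^32≡1, 52^64≡1, 52^128≡1, 52^256≡1, 52^512≡1, 52^1024≡1.
Since 1882 = 2 + 8 + 16 + 64 + 256 + 512 + 1024 in binary, 52^1882 ≡ 1·1·1·1·1·1·1 ≡ 1 (mod 53).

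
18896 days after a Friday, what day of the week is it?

Dividing 18896 by 7 gives quotient 2699 and remainder 3.
Friday + 3 days → Monday.

Monday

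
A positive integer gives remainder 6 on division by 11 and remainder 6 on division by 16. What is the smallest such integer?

6

Since 16·9 ≡ 1 (mod 11), take x = 6 + 16·((6−6)·9 mod 11) = 6 + 16·0 = 6.
Check: 6 mod 11 = 6, 6 mod 16 = 6.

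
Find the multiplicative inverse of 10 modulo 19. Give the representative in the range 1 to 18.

2

10·2 = 20 = 1·19 + 1, so 10⁻¹ ≡ 2 (mod 19).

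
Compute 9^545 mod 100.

Successive squares of 9 mod 100: 9^1≡9, 9^2≡81, 9^4≡61, 9^8≡21, 9^16≡41, 9^32≡81, 9^64≡61, 9^128≡21, 9^256≡41, 9^512≡81.
Since 545 = 1 + 32 + 512 in binary, 9^545 ≡ 9·81·81 ≡ 49 (mod 100).

49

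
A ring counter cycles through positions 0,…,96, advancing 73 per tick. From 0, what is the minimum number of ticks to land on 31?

27

73⁻¹ ≡ 4 (mod 97) because 73·4 = 292 = 3·97 + 1.
So x ≡ 4·31 = 124 ≡ 27 (mod 97).
Check: 73·27 = 1971 = 20·97 + 31.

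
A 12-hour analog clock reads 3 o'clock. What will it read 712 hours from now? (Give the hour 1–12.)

Dividing 712 by 12 gives quotient 59 and remainder 4.
3 + 4 → 7 on a 12-hour dial.

7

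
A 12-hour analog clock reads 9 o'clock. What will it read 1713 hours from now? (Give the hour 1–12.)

6

Dividing 1713 by 12 gives quotient 142 and remainder 9.
9 + 9 → 6 on a 12-hour dial.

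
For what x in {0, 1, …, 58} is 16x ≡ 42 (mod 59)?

10

16⁻¹ ≡ 48 (mod 59) because 16·48 = 768 = 13·59 + 1.
So x ≡ 48·42 = 2016 ≡ 10 (mod 59).
Check: 16·10 = 160 = 2·59 + 42.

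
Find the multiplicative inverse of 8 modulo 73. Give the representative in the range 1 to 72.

73 = 9·8 + 1
8 = 8·1 + 0
Back-substituting gives 8·64 ≡ 1 (mod 73).

64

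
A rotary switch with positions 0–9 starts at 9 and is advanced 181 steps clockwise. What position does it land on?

181 − 18·10 = 1, so 181 ≡ 1 (mod 10).
(9 + 1) mod 10 = 0.

0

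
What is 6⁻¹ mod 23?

4

23 = 3·6 + 5
6 = 1·5 + 1
5 = 5·1 + 0
Back-substituting gives 6·4 ≡ 1 (mod 23).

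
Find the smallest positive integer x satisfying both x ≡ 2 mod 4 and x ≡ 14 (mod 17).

14

x ≡ 2 (mod 4) gives x ∈ {2, 6, 10, 14}.
The first of these with x mod 17 = 14 is 14.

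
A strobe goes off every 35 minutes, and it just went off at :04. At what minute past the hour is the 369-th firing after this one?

369·35 = 12915.
12915 − 215·60 = 15, so 12915 ≡ 15 (mod 60).
(4 + 15) mod 60 = 19.

19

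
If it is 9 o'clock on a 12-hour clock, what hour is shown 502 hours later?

502 mod 12 = 10 (since 41·12 = 492).
9 + 10 → 7 on a 12-hour dial.

7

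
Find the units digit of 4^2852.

6

Powers of 4 mod 10 repeat with period 2: 4, 6.
2852 leaves remainder 0 on division by 2, so 4^2852 ends in 6.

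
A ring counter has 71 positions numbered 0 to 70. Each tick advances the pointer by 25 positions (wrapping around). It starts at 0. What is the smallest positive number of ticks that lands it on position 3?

25⁻¹ ≡ 54 (mod 71) because 25·54 = 1350 = 19·71 + 1.
So x ≡ 54·3 = 162 ≡ 20 (mod 71).

20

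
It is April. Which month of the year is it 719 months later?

719 mod 12 = 11 (since 59·12 = 708).
April + 11 months → March.

March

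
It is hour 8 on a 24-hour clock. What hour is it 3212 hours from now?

3212 − 133·24 = 20, so 3212 ≡ 20 (mod 24).
(8 + 20) mod 24 = 4.

4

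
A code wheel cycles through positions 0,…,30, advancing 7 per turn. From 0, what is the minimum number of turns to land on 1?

9

7⁻¹ ≡ 9 (mod 31) because 7·9 = 63 = 2·31 + 1.
So x ≡ 9·1 = 9 ≡ 9 (mod 31).
Check: 7·9 = 63 = 2·31 + 1.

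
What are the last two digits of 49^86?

01

By repeated squaring mod 100: 49^1≡49, 49^2≡1, 49^4≡1, 49^8≡1, 49^16≡1, 49^32≡1, 49^64≡1.
Since 86 = 2 + 4 + 16 + 64 in binary, 49^86 ≡ 1·1·1·1 ≡ 1 (mod 100).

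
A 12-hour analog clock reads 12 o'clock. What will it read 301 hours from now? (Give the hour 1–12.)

301 mod 12 = 1 (since 25·12 = 300).
12 + 1 → 1 on a 12-hour dial.

1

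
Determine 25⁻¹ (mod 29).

7

25·7 = 175 = 6·29 + 1, so 25⁻¹ ≡ 7 (mod 29).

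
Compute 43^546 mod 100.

By repeated squaring mod 100: 43^1≡43, 43^2≡49, 43^4≡1, 43^8≡1, 43^16≡1, 43^32≡1, 43^64≡1, 43^128≡1, 43^256≡1, 43^512≡1.
Since 546 = 2 + 32 + 512 in binary, 43^546 ≡ 49·1·1 ≡ 49 (mod 100).

49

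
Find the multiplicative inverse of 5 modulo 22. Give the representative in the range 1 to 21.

9

5·9 = 45 = 2·22 + 1, so 5⁻¹ ≡ 9 (mod 22).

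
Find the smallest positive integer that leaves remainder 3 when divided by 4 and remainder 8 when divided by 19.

Since 19·3 ≡ 1 (mod 4), take x = 8 + 19·((3−8)·3 mod 4) = 8 + 19·1 = 27.
Check: 27 mod 4 = 3, 27 mod 19 = 8.

27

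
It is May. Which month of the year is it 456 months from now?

May

456 − 38·12 = 0, so 456 ≡ 0 (mod 12).
May + 0 months → May.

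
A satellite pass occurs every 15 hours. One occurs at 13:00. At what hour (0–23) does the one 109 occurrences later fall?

109·15 = 1635.
1635 − 68·24 = 3, so 1635 ≡ 3 (mod 24).
(13 + 3) mod 24 = 16.

16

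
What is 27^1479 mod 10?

3

The units digit of 27^n cycles with period 4: 7, 9, 3, 1, …
1479 mod 4 = 3, so the last digit matches 7^3 = 3.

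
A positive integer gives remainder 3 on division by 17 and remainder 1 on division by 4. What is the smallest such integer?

x ≡ 1 (mod 4) gives x ∈ {1, 5, 9, 13, 17, 21, 25, 29, …}.
The first of these with x mod 17 = 3 is 37.

37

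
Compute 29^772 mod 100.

Square-and-reduce mod 100: 29^1≡29, 29^2≡41, 29^4≡81, 29^8≡61, 29^16≡21, 29^32≡41, 29^64≡81, 29^128≡61, 29^256≡21, 29^512≡41.
Since 772 = 4 + 256 + 512 in binary, 29^772 ≡ 81·21·41 ≡ 41 (mod 100).

41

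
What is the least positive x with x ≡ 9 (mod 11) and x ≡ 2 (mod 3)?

Since 3·4 ≡ 1 (mod 11), take x = 2 + 3·((9−2)·4 mod 11) = 2 + 3·6 = 20.
Check: 20 mod 11 = 9, 20 mod 3 = 2.

20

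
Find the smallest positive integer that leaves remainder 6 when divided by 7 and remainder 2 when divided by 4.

x ≡ 2 (mod 4) gives x ∈ {2, 6}.
The first of these with x mod 7 = 6 is 6.

6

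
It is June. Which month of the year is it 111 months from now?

111 mod 12 = 3 (since 9·12 = 108).
June + 3 months → September.

September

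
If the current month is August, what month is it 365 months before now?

March

365 − 30·12 = 5, so 365 ≡ 5 (mod 12).
August − 5 months → March.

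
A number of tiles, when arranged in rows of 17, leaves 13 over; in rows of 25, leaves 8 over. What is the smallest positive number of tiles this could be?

x ≡ 13 (mod 17) gives x ∈ {13, 30, 47, 64, 81, 98, 115, 132, …}.
The first of these with x mod 25 = 8 is 183.

183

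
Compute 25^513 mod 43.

Successive squares of 25 mod 43: 25^1≡25, 25^2≡23, 25^4≡13, 25^8≡40, 25^16≡9, 25^32≡38, 25^64≡25, 25^128≡23, 25^256≡13, 25^512≡40.
Since 513 = 1 + 512 in binary, 25^513 ≡ 25·40 ≡ 11 (mod 43).

11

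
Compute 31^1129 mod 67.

By repeated squaring mod 67: 31^1≡31, 31^2≡23, 31^4≡60, 31^8≡49, 31^16≡56, 31^32≡54, 31^64≡35, 31^128≡19, 31^256≡26, 31^512≡6, 31^1024≡36.
Since 1129 = 1 + 8 + 32 + 64 + 1024 in binary, 31^1129 ≡ 31·49·54·35·36 ≡ 34 (mod 67).

34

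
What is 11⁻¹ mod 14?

9

11·9 = 99 = 7·14 + 1, so 11⁻¹ ≡ 9 (mod 14).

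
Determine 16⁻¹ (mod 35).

35 = 2·16 + 3
16 = 5·3 + 1
3 = 3·1 + 0
Back-substituting gives 16·11 ≡ 1 (mod 35).

11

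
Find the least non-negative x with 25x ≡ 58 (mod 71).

The inverse of 25 mod 71 is 54 (since 25·54 = 1350 ≡ 1).
So x ≡ 54·58 = 3132 ≡ 8 (mod 71).
Check: 25·8 = 200 = 2·71 + 58.

8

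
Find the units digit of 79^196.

1

The units digit of 79^n cycles with period 2: 9, 1, …
196 leaves remainder 0 on division by 2, so 79^196 ends in 1.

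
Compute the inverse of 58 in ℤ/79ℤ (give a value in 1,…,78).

58·15 = 870 = 11·79 + 1, so 58⁻¹ ≡ 15 (mod 79).

15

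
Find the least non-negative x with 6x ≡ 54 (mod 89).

6⁻¹ ≡ 15 (mod 89) because 6·15 = 90 = 1·89 + 1.
So x ≡ 15·54 = 810 ≡ 9 (mod 89).
Check: 6·9 = 54 = 0·89 + 54.

9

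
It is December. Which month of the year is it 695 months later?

November

695 = 57·12 + 11, so 695 mod 12 = 11.
December + 11 months → November.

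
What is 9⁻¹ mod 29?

13

29 = 3·9 + 2
9 = 4·2 + 1
2 = 2·1 + 0
Back-substituting gives 9·13 ≡ 1 (mod 29).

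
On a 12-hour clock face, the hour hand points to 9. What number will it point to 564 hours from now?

9

564 mod 12 = 0 (since 47·12 = 564).
9 + 0 → 9 on a 12-hour dial.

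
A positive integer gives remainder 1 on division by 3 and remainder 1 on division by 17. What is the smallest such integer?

1

Since 17·2 ≡ 1 (mod 3), take x = 1 + 17·((1−1)·2 mod 3) = 1 + 17·0 = 1.
Check: 1 mod 3 = 1, 1 mod 17 = 1.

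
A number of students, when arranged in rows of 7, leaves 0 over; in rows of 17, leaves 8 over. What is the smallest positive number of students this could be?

Since 17·5 ≡ 1 (mod 7), take x = 8 + 17·((0−8)·5 mod 7) = 8 + 17·2 = 42.
Check: 42 mod 7 = 0, 42 mod 17 = 8.

42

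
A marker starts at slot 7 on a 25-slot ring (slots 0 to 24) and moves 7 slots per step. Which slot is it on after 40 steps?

12

40·7 = 280.
280 = 11·25 + 5, so 280 mod 25 = 5.
(7 + 5) mod 25 = 12.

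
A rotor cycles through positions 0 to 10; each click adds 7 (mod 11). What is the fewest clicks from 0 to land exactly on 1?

7·8 = 56 = 5·11 + 1, so 7⁻¹ ≡ 8 (mod 11).

8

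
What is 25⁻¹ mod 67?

59

67 = 2·25 + 17
25 = 1·17 + 8
17 = 2·8 + 1
8 = 8·1 + 0
Back-substituting gives 25·59 ≡ 1 (mod 67).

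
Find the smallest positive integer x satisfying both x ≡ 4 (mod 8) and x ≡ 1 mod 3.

4

x ≡ 1 (mod 3) gives x ∈ {1, 4}.
The first of these with x mod 8 = 4 is 4.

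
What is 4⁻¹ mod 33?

25

33 = 8·4 + 1
4 = 4·1 + 0
Back-substituting gives 4·25 ≡ 1 (mod 33).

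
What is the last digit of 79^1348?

Last digits of 9^n: 9, 1 (period 2).
1348 mod 2 = 0, so the last digit matches 9^2 = 1.

1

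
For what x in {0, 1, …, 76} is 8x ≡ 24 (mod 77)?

3

8⁻¹ ≡ 29 (mod 77) because 8·29 = 232 = 3·77 + 1.
So x ≡ 29·24 = 696 ≡ 3 (mod 77).
Check: 8·3 = 24 = 0·77 + 24.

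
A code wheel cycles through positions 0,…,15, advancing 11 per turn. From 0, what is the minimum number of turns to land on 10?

The inverse of 11 mod 16 is 3 (since 11·3 = 33 ≡ 1).
Multiplying both sides by 3: x ≡ 3·10 = 30 ≡ 14 (mod 16).

14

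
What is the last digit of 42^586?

4

The units digit of 42^n cycles with period 4: 2, 4, 8, 6, …
586 mod 4 = 2, so the last digit matches 2^2 = 4.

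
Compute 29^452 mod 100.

41

Successive squares of 29 mod 100: 29^1≡29, 29^2≡41, 29^4≡81, 29^8≡61, 29^16≡21, 29^32≡41, 29^64≡81, 29^128≡61, 29^256≡21.
452 = 4 + 64 + 128 + 256, so 29^452 ≡ 81·81·61·21 ≡ 41 (mod 100).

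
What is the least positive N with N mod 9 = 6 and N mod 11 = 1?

Since 11·5 ≡ 1 (mod 9), take x = 1 + 11·((6−1)·5 mod 9) = 1 + 11·7 = 78.
Check: 78 mod 9 = 6, 78 mod 11 = 1.

78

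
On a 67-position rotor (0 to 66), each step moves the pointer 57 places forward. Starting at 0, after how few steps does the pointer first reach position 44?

The inverse of 57 mod 67 is 20 (since 57·20 = 1140 ≡ 1).
Multiplying both sides by 20: x ≡ 20·44 = 880 ≡ 9 (mod 67).

9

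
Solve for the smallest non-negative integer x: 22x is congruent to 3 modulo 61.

14

The inverse of 22 mod 61 is 25 (since 22·25 = 550 ≡ 1).
Multiplying both sides by 25: x ≡ 25·3 = 75 ≡ 14 (mod 61).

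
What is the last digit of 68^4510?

4

The units digit of 68^n cycles with period 4: 8, 4, 2, 6, …
4510 leaves remainder 2 on division by 4, so 68^4510 ends in 4.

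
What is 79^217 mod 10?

Last digits of 9^n: 9, 1 (period 2).
217 mod 2 = 1, so the last digit matches 9^1 = 9.

9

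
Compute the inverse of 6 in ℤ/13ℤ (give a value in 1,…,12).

6·11 = 66 = 5·13 + 1, so 6⁻¹ ≡ 11 (mod 13).

11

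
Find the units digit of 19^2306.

1

Powers of 9 mod 10 repeat with period 2: 9, 1.
2306 mod 2 = 0, so the last digit matches 9^2 = 1.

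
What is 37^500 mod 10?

The units digit of 37^n cycles with period 4: 7, 9, 3, 1, …
500 leaves remainder 0 on division by 4, so 37^500 ends in 1.

1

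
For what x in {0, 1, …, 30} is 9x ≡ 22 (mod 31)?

30

The inverse of 9 mod 31 is 7 (since 9·7 = 63 ≡ 1).
Multiplying both sides by 7: x ≡ 7·22 = 154 ≡ 30 (mod 31).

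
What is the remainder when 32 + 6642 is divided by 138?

50

Dividing 6642 by 138 gives quotient 48 and remainder 18.
(32 + 18) mod 138 = 50.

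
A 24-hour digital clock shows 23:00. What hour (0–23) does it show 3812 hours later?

3812 mod 24 = 20 (since 158·24 = 3792).
(23 + 20) mod 24 = 19.

19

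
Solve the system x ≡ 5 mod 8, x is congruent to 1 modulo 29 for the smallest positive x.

x ≡ 5 (mod 8) gives x ∈ {5, 13, 21, 29, 37, 45, 53, 61, …}.
The first of these with x mod 29 = 1 is 117.

117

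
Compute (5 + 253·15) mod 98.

76

253·15 = 3795.
3795 − 38·98 = 71, so 3795 ≡ 71 (mod 98).
(5 + 71) mod 98 = 76.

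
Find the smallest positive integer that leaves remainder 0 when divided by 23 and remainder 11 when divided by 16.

299

x ≡ 11 (mod 16) gives x ∈ {11, 27, 43, 59, 75, 91, 107, 123, …}.
The first of these with x mod 23 = 0 is 299.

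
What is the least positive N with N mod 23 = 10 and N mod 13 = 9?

217

x ≡ 9 (mod 13) gives x ∈ {9, 22, 35, 48, 61, 74, 87, 100, …}.
The first of these with x mod 23 = 10 is 217.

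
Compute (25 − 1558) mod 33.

18

1558 mod 33 = 7 (since 47·33 = 1551).
(25 − 7) mod 33 = 18.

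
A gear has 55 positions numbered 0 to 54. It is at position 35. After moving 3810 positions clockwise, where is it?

3810 mod 55 = 15 (since 69·55 = 3795).
(35 + 15) mod 55 = 50.

50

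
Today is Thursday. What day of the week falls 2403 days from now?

2403 − 343·7 = 2, so 2403 ≡ 2 (mod 7).
Thursday + 2 days → Saturday.

Saturday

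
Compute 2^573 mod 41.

33

By repeated squaring mod 41: 2^1≡2, 2^2≡4, 2^4≡16, 2^8≡10, 2^16≡18, 2^32≡37, 2^64≡16, 2^128≡10, 2^256≡18, 2^512≡37.
Since 573 = 1 + 4 + 8 + 16 + 32 + 512 in binary, 2^573 ≡ 2·16·10·18·37·37 ≡ 33 (mod 41).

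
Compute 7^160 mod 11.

Successive squares of 7 mod 11: 7^1≡7, 7^2≡5, 7^4≡3, 7^8≡9, 7^16≡4, 7^32≡5, 7^64≡3, 7^128≡9.
160 = 32 + 128, so 7^160 ≡ 5·9 ≡ 1 (mod 11).

1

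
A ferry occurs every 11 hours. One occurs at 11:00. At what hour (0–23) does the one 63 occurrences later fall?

63·11 = 693.
693 mod 24 = 21 (since 28·24 = 672).
(11 + 21) mod 24 = 8.

8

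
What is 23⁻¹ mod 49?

32

49 = 2·23 + 3
23 = 7·3 + 2
3 = 1·2 + 1
2 = 2·1 + 0
Back-substituting gives 23·32 ≡ 1 (mod 49).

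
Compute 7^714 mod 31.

Successive squares of 7 mod 31: 7^1≡7, 7^2≡18, 7^4≡14, 7^8≡10, 7^16≡7, 7^32≡18, 7^64≡14, 7^128≡10, 7^256≡7, 7^512≡18.
714 = 2 + 8 + 64 + 128 + 512, so 7^714 ≡ 18·10·14·10·18 ≡ 8 (mod 31).

8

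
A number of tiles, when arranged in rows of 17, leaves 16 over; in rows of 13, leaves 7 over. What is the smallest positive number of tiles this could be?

Since 13·4 ≡ 1 (mod 17), take x = 7 + 13·((16−7)·4 mod 17) = 7 + 13·2 = 33.
Check: 33 mod 17 = 16, 33 mod 13 = 7.

33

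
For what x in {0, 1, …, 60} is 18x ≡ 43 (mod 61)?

60

The inverse of 18 mod 61 is 17 (since 18·17 = 306 ≡ 1).
So x ≡ 17·43 = 731 ≡ 60 (mod 61).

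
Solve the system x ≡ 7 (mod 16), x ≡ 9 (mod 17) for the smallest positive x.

247

x ≡ 7 (mod 16) gives x ∈ {7, 23, 39, 55, 71, 87, 103, 119, …}.
The first of these with x mod 17 = 9 is 247.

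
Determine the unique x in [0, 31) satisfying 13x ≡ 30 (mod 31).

19

13⁻¹ ≡ 12 (mod 31) because 13·12 = 156 = 5·31 + 1.
Multiplying both sides by 12: x ≡ 12·30 = 360 ≡ 19 (mod 31).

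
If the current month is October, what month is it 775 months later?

May

775 = 64·12 + 7, so 775 mod 12 = 7.
October + 7 months → May.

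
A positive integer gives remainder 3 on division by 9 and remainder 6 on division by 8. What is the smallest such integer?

Since 8·8 ≡ 1 (mod 9), take x = 6 + 8·((3−6)·8 mod 9) = 6 + 8·3 = 30.
Check: 30 mod 9 = 3, 30 mod 8 = 6.

30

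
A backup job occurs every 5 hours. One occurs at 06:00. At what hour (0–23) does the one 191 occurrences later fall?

191·5 = 955.
955 mod 24 = 19 (since 39·24 = 936).
(6 + 19) mod 24 = 1.

1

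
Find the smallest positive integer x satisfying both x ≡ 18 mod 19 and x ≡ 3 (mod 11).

x ≡ 3 (mod 11) gives x ∈ {3, 14, 25, 36, 47, 58, 69, 80, …}.
The first of these with x mod 19 = 18 is 113.

113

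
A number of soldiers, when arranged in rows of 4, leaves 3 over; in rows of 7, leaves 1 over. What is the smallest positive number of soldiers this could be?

x ≡ 3 (mod 4) gives x ∈ {3, 7, 11, 15}.
The first of these with x mod 7 = 1 is 15.

15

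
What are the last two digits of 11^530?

01

By repeated squaring mod 100: 11^1≡11, 11^2≡21, 11^4≡41, 11^8≡81, 11^16≡61, 11^32≡21, 11^64≡41, 11^128≡81, 11^256≡61, 11^512≡21.
530 = 2 + 16 + 512, so 11^530 ≡ 21·61·21 ≡ 1 (mod 100).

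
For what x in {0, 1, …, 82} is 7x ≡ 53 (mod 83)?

55

7⁻¹ ≡ 12 (mod 83) because 7·12 = 84 = 1·83 + 1.
So x ≡ 12·53 = 636 ≡ 55 (mod 83).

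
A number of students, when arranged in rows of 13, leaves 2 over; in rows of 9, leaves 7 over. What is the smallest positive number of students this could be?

x ≡ 7 (mod 9) gives x ∈ {7, 16, 25, 34, 43, 52, 61, 70, …}.
The first of these with x mod 13 = 2 is 106.

106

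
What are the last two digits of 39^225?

Successive squares of 39 mod 100: 39^1≡39, 39^2≡21, 39^4≡41, 39^8≡81, 39^16≡61, 39^32≡21, 39^64≡41, 39^128≡81.
225 = 1 + 32 + 64 + 128, so 39^225 ≡ 39·21·41·81 ≡ 99 (mod 100).

99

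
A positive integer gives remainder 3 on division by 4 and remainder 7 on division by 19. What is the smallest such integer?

Since 19·3 ≡ 1 (mod 4), take x = 7 + 19·((3−7)·3 mod 4) = 7 + 19·0 = 7.
Check: 7 mod 4 = 3, 7 mod 19 = 7.

7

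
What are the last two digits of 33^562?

Square-and-reduce mod 100: 33^1≡33, 33^2≡89, 33^4≡21, 33^8≡41, 33^16≡81, 33^32≡61, 33^64≡21, 33^128≡41, 33^256≡81, 33^512≡61.
Since 562 = 2 + 16 + 32 + 512 in binary, 33^562 ≡ 89·81·61·61 ≡ 89 (mod 100).

89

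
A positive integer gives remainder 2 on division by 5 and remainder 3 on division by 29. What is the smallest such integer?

Since 29·4 ≡ 1 (mod 5), take x = 3 + 29·((2−3)·4 mod 5) = 3 + 29·1 = 32.
Check: 32 mod 5 = 2, 32 mod 29 = 3.

32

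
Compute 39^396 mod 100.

Successive squares of 39 mod 100: 39^1≡39, 39^2≡21, 39^4≡41, 39^8≡81, 39^16≡61, 39^32≡21, 39^64≡41, 39^128≡81, 39^256≡61.
396 = 4 + 8 + 128 + 256, so 39^396 ≡ 41·81·81·61 ≡ 61 (mod 100).

61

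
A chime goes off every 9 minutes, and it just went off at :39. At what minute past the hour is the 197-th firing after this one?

197·9 = 1773.
1773 = 29·60 + 33, so 1773 mod 60 = 33.
(39 + 33) mod 60 = 12.

12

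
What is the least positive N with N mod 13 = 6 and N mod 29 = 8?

240

Since 29·9 ≡ 1 (mod 13), take x = 8 + 29·((6−8)·9 mod 13) = 8 + 29·8 = 240.
Check: 240 mod 13 = 6, 240 mod 29 = 8.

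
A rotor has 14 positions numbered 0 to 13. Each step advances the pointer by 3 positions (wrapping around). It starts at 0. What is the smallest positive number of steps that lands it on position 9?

3

The inverse of 3 mod 14 is 5 (since 3·5 = 15 ≡ 1).
Multiplying both sides by 5: x ≡ 5·9 = 45 ≡ 3 (mod 14).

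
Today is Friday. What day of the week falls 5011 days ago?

5011 = 715·7 + 6, so 5011 mod 7 = 6.
Friday − 6 days → Saturday.

Saturday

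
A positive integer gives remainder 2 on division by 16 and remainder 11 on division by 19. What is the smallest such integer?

Since 19·11 ≡ 1 (mod 16), take x = 11 + 19·((2−11)·11 mod 16) = 11 + 19·13 = 258.
Check: 258 mod 16 = 2, 258 mod 19 = 11.

258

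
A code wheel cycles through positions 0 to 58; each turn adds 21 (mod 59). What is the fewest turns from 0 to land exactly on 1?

21·45 = 945 = 16·59 + 1, so 21⁻¹ ≡ 45 (mod 59).

45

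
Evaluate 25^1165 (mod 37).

21

Successive squares of 25 mod 37: 25^1≡25, 25^2≡33, 25^4≡16, 25^8≡34, 25^16≡9, 25^32≡7, 25^64≡12, 25^128≡33, 25^256≡16, 25^512≡34, 25^1024≡9.
1165 = 1 + 4 + 8 + 128 + 1024, so 25^1165 ≡ 25·16·34·33·9 ≡ 21 (mod 37).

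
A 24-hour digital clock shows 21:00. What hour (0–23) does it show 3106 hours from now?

7

3106 = 129·24 + 10, so 3106 mod 24 = 10.
(21 + 10) mod 24 = 7.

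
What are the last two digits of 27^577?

47

By repeated squaring mod 100: 27^1≡27, 27^2≡29, 27^4≡41, 27^8≡81, 27^16≡61, 27^32≡21, 27^64≡41, 27^128≡81, 27^256≡61, 27^512≡21.
577 = 1 + 64 + 512, so 27^577 ≡ 27·41·21 ≡ 47 (mod 100).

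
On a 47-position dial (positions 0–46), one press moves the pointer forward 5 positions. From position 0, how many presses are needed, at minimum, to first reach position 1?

5·19 = 95 = 2·47 + 1, so 5⁻¹ ≡ 19 (mod 47).

19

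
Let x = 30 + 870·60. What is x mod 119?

108

870·60 = 52200.
52200 − 438·119 = 78, so 52200 ≡ 78 (mod 119).
(30 + 78) mod 119 = 108.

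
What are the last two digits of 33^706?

69

Square-and-reduce mod 100: 33^1≡33, 33^2≡89, 33^4≡21, 33^8≡41, 33^16≡81, 33^32≡61, 33^64≡21, 33^128≡41, 33^256≡81, 33^512≡61.
Since 706 = 2 + 64 + 128 + 512 in binary, 33^706 ≡ 89·21·41·61 ≡ 69 (mod 100).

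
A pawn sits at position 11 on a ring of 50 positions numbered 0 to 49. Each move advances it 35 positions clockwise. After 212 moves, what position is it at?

31

212·35 = 7420.
7420 mod 50 = 20 (since 148·50 = 7400).
(11 + 20) mod 50 = 31.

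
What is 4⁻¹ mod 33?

25

33 = 8·4 + 1
4 = 4·1 + 0
Back-substituting gives 4·25 ≡ 1 (mod 33).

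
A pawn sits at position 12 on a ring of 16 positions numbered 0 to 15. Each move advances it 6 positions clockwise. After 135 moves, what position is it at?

6

135·6 = 810.
810 = 50·16 + 10, so 810 mod 16 = 10.
(12 + 10) mod 16 = 6.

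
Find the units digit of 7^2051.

3

Last digits of 7^n: 7, 9, 3, 1 (period 4).
2051 mod 4 = 3, so the last digit matches 7^3 = 3.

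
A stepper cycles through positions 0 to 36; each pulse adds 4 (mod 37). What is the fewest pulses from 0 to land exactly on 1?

37 = 9·4 + 1
4 = 4·1 + 0
Back-substituting gives 4·28 ≡ 1 (mod 37).

28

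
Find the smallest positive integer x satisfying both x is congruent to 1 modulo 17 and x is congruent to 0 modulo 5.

x ≡ 0 (mod 5) gives x ∈ {0, 5, 10, 15, 20, 25, 30, 35}.
The first of these with x mod 17 = 1 is 35.

35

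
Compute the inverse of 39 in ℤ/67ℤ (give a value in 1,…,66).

39·55 = 2145 = 32·67 + 1, so 39⁻¹ ≡ 55 (mod 67).

55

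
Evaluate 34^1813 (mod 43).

7

Successive squares of 34 mod 43: 34^1≡34, 34^2≡38, 34^4≡25, 34^8≡23, 34^16≡13, 34^32≡40, 34^64≡9, 34^128≡38, 34^256≡25, 34^512≡23, 34^1024≡13.
Since 1813 = 1 + 4 + 16 + 256 + 512 + 1024 in binary, 34^1813 ≡ 34·25·13·25·23·13 ≡ 7 (mod 43).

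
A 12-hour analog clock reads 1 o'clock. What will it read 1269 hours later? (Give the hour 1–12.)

10

Dividing 1269 by 12 gives quotient 105 and remainder 9.
1 + 9 → 10 on a 12-hour dial.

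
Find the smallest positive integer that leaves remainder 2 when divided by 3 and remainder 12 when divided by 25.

Since 25·1 ≡ 1 (mod 3), take x = 12 + 25·((2−12)·1 mod 3) = 12 + 25·2 = 62.
Check: 62 mod 3 = 2, 62 mod 25 = 12.

62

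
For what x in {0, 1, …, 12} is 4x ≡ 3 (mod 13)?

4

4⁻¹ ≡ 10 (mod 13) because 4·10 = 40 = 3·13 + 1.
So x ≡ 10·3 = 30 ≡ 4 (mod 13).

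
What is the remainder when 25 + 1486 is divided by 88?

1486 mod 88 = 78 (since 16·88 = 1408).
(25 + 78) mod 88 = 15.

15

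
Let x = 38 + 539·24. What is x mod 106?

42

539·24 = 12936.
12936 = 122·106 + 4, so 12936 mod 106 = 4.
(38 + 4) mod 106 = 42.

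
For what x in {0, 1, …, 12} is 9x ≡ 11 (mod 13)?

7

The inverse of 9 mod 13 is 3 (since 9·3 = 27 ≡ 1).
So x ≡ 3·11 = 33 ≡ 7 (mod 13).
Check: 9·7 = 63 = 4·13 + 11.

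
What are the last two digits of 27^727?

03

Successive squares of 27 mod 100: 27^1≡27, 27^2≡29, 27^4≡41, 27^8≡81, 27^16≡61, 27^32≡21, 27^64≡41, 27^128≡81, 27^256≡61, 27^512≡21.
727 = 1 + 2 + 4 + 16 + 64 + 128 + 512, so 27^727 ≡ 27·29·41·61·41·81·21 ≡ 3 (mod 100).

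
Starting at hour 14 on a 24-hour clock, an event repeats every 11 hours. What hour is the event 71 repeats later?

71·11 = 781.
781 mod 24 = 13 (since 32·24 = 768).
(14 + 13) mod 24 = 3.

3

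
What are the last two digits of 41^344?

Square-and-reduce mod 100: 41^1≡41, 41^2≡81, 41^4≡61, 41^8≡21, 41^16≡41, 41^32≡81, 41^64≡61, 41^128≡21, 41^256≡41.
Since 344 = 8 + 16 + 64 + 256 in binary, 41^344 ≡ 21·41·61·41 ≡ 61 (mod 100).

61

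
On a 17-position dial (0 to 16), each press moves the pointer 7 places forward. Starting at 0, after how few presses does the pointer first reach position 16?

12

7⁻¹ ≡ 5 (mod 17) because 7·5 = 35 = 2·17 + 1.
So x ≡ 5·16 = 80 ≡ 12 (mod 17).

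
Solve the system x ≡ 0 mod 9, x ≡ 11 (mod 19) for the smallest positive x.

Since 19·1 ≡ 1 (mod 9), take x = 11 + 19·((0−11)·1 mod 9) = 11 + 19·7 = 144.
Check: 144 mod 9 = 0, 144 mod 19 = 11.

144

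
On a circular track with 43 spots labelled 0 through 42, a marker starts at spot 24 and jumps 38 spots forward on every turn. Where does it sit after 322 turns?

5

322·38 = 12236.
12236 − 284·43 = 24, so 12236 ≡ 24 (mod 43).
(24 + 24) mod 43 = 5.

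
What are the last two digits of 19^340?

01

By repeated squaring mod 100: 19^1≡19, 19^2≡61, 19^4≡21, 19^8≡41, 19^16≡81, 19^32≡61, 19^64≡21, 19^128≡41, 19^256≡81.
Since 340 = 4 + 16 + 64 + 256 in binary, 19^340 ≡ 21·81·21·81 ≡ 1 (mod 100).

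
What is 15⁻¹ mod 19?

19 = 1·15 + 4
15 = 3·4 + 3
4 = 1·3 + 1
3 = 3·1 + 0
Back-substituting gives 15·14 ≡ 1 (mod 19).

14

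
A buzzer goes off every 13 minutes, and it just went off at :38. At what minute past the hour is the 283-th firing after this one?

57

283·13 = 3679.
3679 − 61·60 = 19, so 3679 ≡ 19 (mod 60).
(38 + 19) mod 60 = 57.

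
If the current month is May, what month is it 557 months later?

October

557 mod 12 = 5 (since 46·12 = 552).
May + 5 months → October.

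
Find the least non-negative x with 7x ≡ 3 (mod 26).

19

7⁻¹ ≡ 15 (mod 26) because 7·15 = 105 = 4·26 + 1.
So x ≡ 15·3 = 45 ≡ 19 (mod 26).
Check: 7·19 = 133 = 5·26 + 3.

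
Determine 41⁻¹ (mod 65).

46

41·46 = 1886 = 29·65 + 1, so 41⁻¹ ≡ 46 (mod 65).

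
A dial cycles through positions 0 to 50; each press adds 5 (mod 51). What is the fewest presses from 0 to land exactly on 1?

41

5·41 = 205 = 4·51 + 1, so 5⁻¹ ≡ 41 (mod 51).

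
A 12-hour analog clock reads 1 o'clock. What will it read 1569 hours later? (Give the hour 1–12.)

1569 = 130·12 + 9, so 1569 mod 12 = 9.
1 + 9 → 10 on a 12-hour dial.

10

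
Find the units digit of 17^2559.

Last digits of 7^n: 7, 9, 3, 1 (period 4).
2559 leaves remainder 3 on division by 4, so 17^2559 ends in 3.

3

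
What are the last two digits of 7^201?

07

Square-and-reduce mod 100: 7^1≡7, 7^2≡49, 7^4≡1, 7^8≡1, 7^16≡1, 7^32≡1, 7^64≡1, 7^128≡1.
Since 201 = 1 + 8 + 64 + 128 in binary, 7^201 ≡ 7·1·1·1 ≡ 7 (mod 100).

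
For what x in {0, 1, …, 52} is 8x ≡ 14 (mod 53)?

15

8⁻¹ ≡ 20 (mod 53) because 8·20 = 160 = 3·53 + 1.
Multiplying both sides by 20: x ≡ 20·14 = 280 ≡ 15 (mod 53).
Check: 8·15 = 120 = 2·53 + 14.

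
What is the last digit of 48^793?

8

Last digits of 8^n: 8, 4, 2, 6 (period 4).
793 mod 4 = 1, so the last digit matches 8^1 = 8.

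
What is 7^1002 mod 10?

9

Last digits of 7^n: 7, 9, 3, 1 (period 4).
1002 mod 4 = 2, so the last digit matches 7^2 = 9.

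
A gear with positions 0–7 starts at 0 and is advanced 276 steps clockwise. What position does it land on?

4

276 = 34·8 + 4, so 276 mod 8 = 4.
(0 + 4) mod 8 = 4.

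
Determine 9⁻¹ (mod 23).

18

23 = 2·9 + 5
9 = 1·5 + 4
5 = 1·4 + 1
4 = 4·1 + 0
Back-substituting gives 9·18 ≡ 1 (mod 23).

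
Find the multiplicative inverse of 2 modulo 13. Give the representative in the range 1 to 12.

13 = 6·2 + 1
2 = 2·1 + 0
Back-substituting gives 2·7 ≡ 1 (mod 13).

7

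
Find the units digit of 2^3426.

4

Powers of 2 mod 10 repeat with period 4: 2, 4, 8, 6.
3426 leaves remainder 2 on division by 4, so 2^3426 ends in 4.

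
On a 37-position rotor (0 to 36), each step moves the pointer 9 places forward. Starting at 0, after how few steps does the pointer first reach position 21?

9⁻¹ ≡ 33 (mod 37) because 9·33 = 297 = 8·37 + 1.
So x ≡ 33·21 = 693 ≡ 27 (mod 37).
Check: 9·27 = 243 = 6·37 + 21.

27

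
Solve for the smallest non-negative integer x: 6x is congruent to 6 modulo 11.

1

The inverse of 6 mod 11 is 2 (since 6·2 = 12 ≡ 1).
So x ≡ 2·6 = 12 ≡ 1 (mod 11).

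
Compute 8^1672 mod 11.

By repeated squaring mod 11: 8^1≡8, 8^2≡9, 8^4≡4, 8^8≡5, 8^16≡3, 8^32≡9, 8^64≡4, 8^128≡5, 8^256≡3, 8^512≡9, 8^1024≡4.
1672 = 8 + 128 + 512 + 1024, so 8^1672 ≡ 5·5·9·4 ≡ 9 (mod 11).

9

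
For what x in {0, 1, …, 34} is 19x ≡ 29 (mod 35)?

31

19⁻¹ ≡ 24 (mod 35) because 19·24 = 456 = 13·35 + 1.
Multiplying both sides by 24: x ≡ 24·29 = 696 ≡ 31 (mod 35).
Check: 19·31 = 589 = 16·35 + 29.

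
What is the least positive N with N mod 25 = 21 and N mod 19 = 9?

446

x ≡ 9 (mod 19) gives x ∈ {9, 28, 47, 66, 85, 104, 123, 142, …}.
The first of these with x mod 25 = 21 is 446.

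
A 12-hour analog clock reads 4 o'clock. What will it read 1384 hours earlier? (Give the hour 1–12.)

12

1384 − 115·12 = 4, so 1384 ≡ 4 (mod 12).
4 − 4 → 12 on a 12-hour dial.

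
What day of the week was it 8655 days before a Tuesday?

8655 − 1236·7 = 3, so 8655 ≡ 3 (mod 7).
Tuesday − 3 days → Saturday.

Saturday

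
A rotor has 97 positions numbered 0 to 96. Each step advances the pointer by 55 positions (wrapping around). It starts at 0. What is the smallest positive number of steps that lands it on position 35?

80

55⁻¹ ≡ 30 (mod 97) because 55·30 = 1650 = 17·97 + 1.
Multiplying both sides by 30: x ≡ 30·35 = 1050 ≡ 80 (mod 97).
Check: 55·80 = 4400 = 45·97 + 35.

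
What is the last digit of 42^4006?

4

Powers of 2 mod 10 repeat with period 4: 2, 4, 8, 6.
4006 leaves remainder 2 on division by 4, so 42^4006 ends in 4.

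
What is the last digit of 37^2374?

Powers of 7 mod 10 repeat with period 4: 7, 9, 3, 1.
2374 leaves remainder 2 on division by 4, so 37^2374 ends in 9.

9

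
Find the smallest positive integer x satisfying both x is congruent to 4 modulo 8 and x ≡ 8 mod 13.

Since 13·5 ≡ 1 (mod 8), take x = 8 + 13·((4−8)·5 mod 8) = 8 + 13·4 = 60.
Check: 60 mod 8 = 4, 60 mod 13 = 8.

60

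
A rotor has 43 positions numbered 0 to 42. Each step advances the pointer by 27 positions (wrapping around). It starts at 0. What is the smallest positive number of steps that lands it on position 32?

41

27⁻¹ ≡ 8 (mod 43) because 27·8 = 216 = 5·43 + 1.
So x ≡ 8·32 = 256 ≡ 41 (mod 43).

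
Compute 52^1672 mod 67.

Square-and-reduce mod 67: 52^1≡52, 52^2≡24, 52^4≡40, 52^8≡59, 52^16≡64, 52^32≡9, 52^64≡14, 52^128≡62, 52^256≡25, 52^512≡22, 52^1024≡15.
Since 1672 = 8 + 128 + 512 + 1024 in binary, 52^1672 ≡ 59·62·22·15 ≡ 1 (mod 67).

1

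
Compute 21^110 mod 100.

1

Successive squares of 21 mod 100: 21^1≡21, 21^2≡41, 21^4≡81, 21^8≡61, 21^16≡21, 21^32≡41, 21^64≡81.
110 = 2 + 4 + 8 + 32 + 64, so 21^110 ≡ 41·81·61·41·81 ≡ 1 (mod 100).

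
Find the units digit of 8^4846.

Last digits of 8^n: 8, 4, 2, 6 (period 4).
4846 leaves remainder 2 on division by 4, so 8^4846 ends in 4.

4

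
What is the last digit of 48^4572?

6

Last digits of 8^n: 8, 4, 2, 6 (period 4).
4572 mod 4 = 0, so the last digit matches 8^4 = 6.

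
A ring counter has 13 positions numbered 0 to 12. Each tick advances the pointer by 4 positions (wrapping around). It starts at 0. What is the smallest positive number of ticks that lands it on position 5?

The inverse of 4 mod 13 is 10 (since 4·10 = 40 ≡ 1).
So x ≡ 10·5 = 50 ≡ 11 (mod 13).

11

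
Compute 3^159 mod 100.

By repeated squaring mod 100: 3^1≡3, 3^2≡9, 3^4≡81, 3^8≡61, 3^16≡21, 3^32≡41, 3^64≡81, 3^128≡61.
159 = 1 + 2 + 4 + 8 + 16 + 128, so 3^159 ≡ 3·9·81·61·21·61 ≡ 67 (mod 100).

67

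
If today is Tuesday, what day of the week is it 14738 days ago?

Saturday

Dividing 14738 by 7 gives quotient 2105 and remainder 3.
Tuesday − 3 days → Saturday.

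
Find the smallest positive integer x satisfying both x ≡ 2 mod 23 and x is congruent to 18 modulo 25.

x ≡ 2 (mod 23) gives x ∈ {2, 25, 48, 71, 94, 117, 140, 163, …}.
The first of these with x mod 25 = 18 is 393.

393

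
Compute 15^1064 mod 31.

By repeated squaring mod 31: 15^1≡15, 15^2≡8, 15^4≡2, 15^8≡4, 15^16≡16, 15^32≡8, 15^64≡2, 15^128≡4, 15^256≡16, 15^512≡8, 15^1024≡2.
Since 1064 = 8 + 32 + 1024 in binary, 15^1064 ≡ 4·8·2 ≡ 2 (mod 31).

2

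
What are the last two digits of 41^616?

Square-and-reduce mod 100: 41^1≡41, 41^2≡81, 41^4≡61, 41^8≡21, 41^16≡41, 41^32≡81, 41^64≡61, 41^128≡21, 41^256≡41, 41^512≡81.
616 = 8 + 32 + 64 + 512, so 41^616 ≡ 21·81·61·81 ≡ 41 (mod 100).

41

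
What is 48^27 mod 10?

2

Last digits of 8^n: 8, 4, 2, 6 (period 4).
27 leaves remainder 3 on division by 4, so 48^27 ends in 2.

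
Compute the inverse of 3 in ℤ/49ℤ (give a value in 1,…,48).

33

3·33 = 99 = 2·49 + 1, so 3⁻¹ ≡ 33 (mod 49).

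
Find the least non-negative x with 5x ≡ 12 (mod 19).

10

5⁻¹ ≡ 4 (mod 19) because 5·4 = 20 = 1·19 + 1.
So x ≡ 4·12 = 48 ≡ 10 (mod 19).
Check: 5·10 = 50 = 2·19 + 12.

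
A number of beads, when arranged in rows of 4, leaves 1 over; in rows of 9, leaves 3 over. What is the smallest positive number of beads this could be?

21

x ≡ 1 (mod 4) gives x ∈ {1, 5, 9, 13, 17, 21}.
The first of these with x mod 9 = 3 is 21.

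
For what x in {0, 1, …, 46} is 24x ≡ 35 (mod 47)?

23

24⁻¹ ≡ 2 (mod 47) because 24·2 = 48 = 1·47 + 1.
So x ≡ 2·35 = 70 ≡ 23 (mod 47).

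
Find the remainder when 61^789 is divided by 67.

58

By repeated squaring mod 67: 61^1≡61, 61^2≡36, 61^4≡23, 61^8≡60, 61^16≡49, 61^32≡56, 61^64≡54, 61^128≡35, 61^256≡19, 61^512≡26.
Since 789 = 1 + 4 + 16 + 256 + 512 in binary, 61^789 ≡ 61·23·49·19·26 ≡ 58 (mod 67).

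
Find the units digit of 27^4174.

9

The units digit of 27^n cycles with period 4: 7, 9, 3, 1, …
4174 leaves remainder 2 on division by 4, so 27^4174 ends in 9.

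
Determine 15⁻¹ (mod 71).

71 = 4·15 + 11
15 = 1·11 + 4
11 = 2·4 + 3
4 = 1·3 + 1
3 = 3·1 + 0
Back-substituting gives 15·19 ≡ 1 (mod 71).

19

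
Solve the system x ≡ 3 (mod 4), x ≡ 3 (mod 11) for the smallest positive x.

x ≡ 3 (mod 4) gives x ∈ {3}.
The first of these with x mod 11 = 3 is 3.

3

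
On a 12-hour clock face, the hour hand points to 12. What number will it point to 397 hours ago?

11

397 = 33·12 + 1, so 397 mod 12 = 1.
12 − 1 → 11 on a 12-hour dial.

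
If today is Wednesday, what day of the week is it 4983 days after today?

4983 = 711·7 + 6, so 4983 mod 7 = 6.
Wednesday + 6 days → Tuesday.

Tuesday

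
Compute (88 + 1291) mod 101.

1291 mod 101 = 79 (since 12·101 = 1212).
(88 + 79) mod 101 = 66.

66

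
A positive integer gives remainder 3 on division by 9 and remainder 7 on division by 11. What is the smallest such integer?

84

x ≡ 3 (mod 9) gives x ∈ {3, 12, 21, 30, 39, 48, 57, 66, …}.
The first of these with x mod 11 = 7 is 84.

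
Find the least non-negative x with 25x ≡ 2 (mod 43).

19

25⁻¹ ≡ 31 (mod 43) because 25·31 = 775 = 18·43 + 1.
Multiplying both sides by 31: x ≡ 31·2 = 62 ≡ 19 (mod 43).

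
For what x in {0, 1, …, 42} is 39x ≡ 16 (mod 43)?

The inverse of 39 mod 43 is 32 (since 39·32 = 1248 ≡ 1).
So x ≡ 32·16 = 512 ≡ 39 (mod 43).

39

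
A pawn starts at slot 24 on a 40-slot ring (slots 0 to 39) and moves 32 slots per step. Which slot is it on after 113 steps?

113·32 = 3616.
Dividing 3616 by 40 gives quotient 90 and remainder 16.
(24 + 16) mod 40 = 0.

0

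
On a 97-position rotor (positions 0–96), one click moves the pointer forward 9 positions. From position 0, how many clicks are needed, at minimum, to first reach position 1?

54

97 = 10·9 + 7
9 = 1·7 + 2
7 = 3·2 + 1
2 = 2·1 + 0
Back-substituting gives 9·54 ≡ 1 (mod 97).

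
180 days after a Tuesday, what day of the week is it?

180 mod 7 = 5 (since 25·7 = 175).
Tuesday + 5 days → Sunday.

Sunday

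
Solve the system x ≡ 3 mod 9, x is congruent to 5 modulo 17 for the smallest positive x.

39

Since 17·8 ≡ 1 (mod 9), take x = 5 + 17·((3−5)·8 mod 9) = 5 + 17·2 = 39.
Check: 39 mod 9 = 3, 39 mod 17 = 5.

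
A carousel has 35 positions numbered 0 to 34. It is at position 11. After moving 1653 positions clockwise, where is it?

1653 = 47·35 + 8, so 1653 mod 35 = 8.
(11 + 8) mod 35 = 19.

19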